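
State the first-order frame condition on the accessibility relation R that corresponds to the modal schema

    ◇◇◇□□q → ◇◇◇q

This is a Sahlqvist (Geach-type) schema ◇^3□^2q → □^0◇^3q.
First-order correspondent: ∀x ∀y (xR³y → ∃w (yR²w ∧ xR³w)).

∀x ∀y (xR³y → ∃w (yR²w ∧ xR³w))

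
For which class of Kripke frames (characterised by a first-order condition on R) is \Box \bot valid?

Emptiness of R

This is the Ver axiom.
It corresponds to emptiness of R: \forall x \forall y \neg Rxy.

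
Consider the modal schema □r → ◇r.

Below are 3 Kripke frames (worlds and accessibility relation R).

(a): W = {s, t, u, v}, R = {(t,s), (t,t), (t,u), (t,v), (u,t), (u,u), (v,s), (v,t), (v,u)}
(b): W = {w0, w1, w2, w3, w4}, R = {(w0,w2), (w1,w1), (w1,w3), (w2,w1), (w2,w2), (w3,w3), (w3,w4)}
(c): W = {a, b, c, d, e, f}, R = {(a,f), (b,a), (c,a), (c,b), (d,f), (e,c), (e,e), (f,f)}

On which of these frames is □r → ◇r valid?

The schema corresponds to seriality: ∀x ∃y Rxy.
(a): fails — world s has no successor.
(b): fails — world w4 has no successor.
(c): ✓.

(c)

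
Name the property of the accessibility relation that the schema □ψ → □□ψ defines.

transitivity

Suppose □ψ→□□ψ is valid. Take Rxy, Ryz and set V(ψ)={w : Rxw}. Then □ψ at x, so □□ψ at x, so □ψ at y, so ψ at z, i.e. Rxz.
The converse is a direct semantic check.
So the correspondent is transitivity.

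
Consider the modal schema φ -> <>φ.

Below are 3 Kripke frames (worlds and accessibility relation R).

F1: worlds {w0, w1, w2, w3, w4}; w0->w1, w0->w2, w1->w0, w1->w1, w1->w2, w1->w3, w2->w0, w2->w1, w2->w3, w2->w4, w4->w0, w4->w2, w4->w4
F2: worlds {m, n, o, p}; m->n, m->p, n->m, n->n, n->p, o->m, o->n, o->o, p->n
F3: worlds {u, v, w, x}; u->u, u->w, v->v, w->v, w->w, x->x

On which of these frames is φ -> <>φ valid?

This is the axiom for reflexivity; its first-order frame correspondent is forall x Rxx.
F1: fails — world w0 does not see itself.
F2: fails — world m does not see itself.
F3: condition met.
Valid on: F3.

F3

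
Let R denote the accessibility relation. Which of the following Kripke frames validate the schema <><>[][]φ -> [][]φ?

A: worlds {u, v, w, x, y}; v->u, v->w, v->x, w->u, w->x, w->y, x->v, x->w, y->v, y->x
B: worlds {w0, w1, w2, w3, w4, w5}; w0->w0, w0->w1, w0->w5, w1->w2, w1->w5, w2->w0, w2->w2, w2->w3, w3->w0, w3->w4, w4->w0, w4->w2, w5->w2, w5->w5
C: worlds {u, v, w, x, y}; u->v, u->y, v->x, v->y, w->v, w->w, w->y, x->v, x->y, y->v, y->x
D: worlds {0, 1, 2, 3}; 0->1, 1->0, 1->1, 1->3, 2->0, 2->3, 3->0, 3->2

none

This is the axiom for a generalized confluence (Geach) condition; its first-order frame correspondent is forall x forall y forall z ((x R^2 y & x R^2 z) -> exists w (y R^2 w & z = w)).
A: fails — vR²u, vR²u but no t with uR²t and u=t.
B: fails — w0R²w1, w0R²w1 but no w with w1R²w and w1=w.
C: fails — wR²v, wR²w but no t with vR²t and w=t.
D: fails — 1R²0, 1R²2 but no w with 0R²w and 2=w.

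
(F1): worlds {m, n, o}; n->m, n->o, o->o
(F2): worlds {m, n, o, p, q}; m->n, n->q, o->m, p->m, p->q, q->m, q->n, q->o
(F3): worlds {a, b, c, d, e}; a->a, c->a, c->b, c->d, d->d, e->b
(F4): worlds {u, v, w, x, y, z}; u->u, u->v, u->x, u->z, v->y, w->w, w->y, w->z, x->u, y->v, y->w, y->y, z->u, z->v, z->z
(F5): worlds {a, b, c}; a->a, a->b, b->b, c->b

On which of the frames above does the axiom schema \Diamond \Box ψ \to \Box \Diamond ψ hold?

(F5)

This is the axiom for convergence; its first-order frame correspondent is \forall x \forall y \forall z (Rxy \wedge Rxz \to \exists w (Ryw \wedge Rzw)).
(F1): fails — Rno and Rnm but o and m have no common successor.
(F2): fails — Rqm and Rqn but m and n have no common successor.
(F3): fails — Rcd and Rcb but d and b have no common successor.
(F4): fails — Ruv and Ruz but v and z have no common successor.
(F5): ✓.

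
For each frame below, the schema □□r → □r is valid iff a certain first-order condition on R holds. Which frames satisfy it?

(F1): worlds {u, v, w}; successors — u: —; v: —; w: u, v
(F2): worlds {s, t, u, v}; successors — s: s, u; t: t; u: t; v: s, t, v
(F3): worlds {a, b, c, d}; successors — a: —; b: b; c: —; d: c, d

(F2), (F3)

This is the axiom for density; its first-order frame correspondent is ∀x ∀y (Rxy → ∃z (Rxz ∧ Rzy)).
(F1): fails — Rwu but no z with Rwz and Rzu.
(F2): ✓.
(F3): ✓.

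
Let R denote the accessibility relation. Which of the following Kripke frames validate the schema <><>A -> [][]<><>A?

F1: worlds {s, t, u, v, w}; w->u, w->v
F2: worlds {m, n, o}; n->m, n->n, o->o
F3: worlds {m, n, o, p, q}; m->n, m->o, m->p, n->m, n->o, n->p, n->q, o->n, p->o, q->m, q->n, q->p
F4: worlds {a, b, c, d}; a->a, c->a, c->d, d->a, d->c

F1

This is the axiom for a generalized confluence (Geach) condition; its first-order frame correspondent is forall x forall y forall z ((x R^2 y & x R^2 z) -> exists w (y = w & z R^2 w)).
F1: satisfies the condition.
F2: fails — nR²m, nR²m but no w with m=w and mR²w.
F3: fails — mR²m, mR²p but no w with m=w and pR²w.
F4: fails — cR²c, cR²a but no w with c=w and aR²w.
Valid on: F1.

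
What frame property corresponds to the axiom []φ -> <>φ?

This is the D axiom.
Its frame correspondent is seriality — forall x exists y Rxy.

seriality: forall x exists y Rxy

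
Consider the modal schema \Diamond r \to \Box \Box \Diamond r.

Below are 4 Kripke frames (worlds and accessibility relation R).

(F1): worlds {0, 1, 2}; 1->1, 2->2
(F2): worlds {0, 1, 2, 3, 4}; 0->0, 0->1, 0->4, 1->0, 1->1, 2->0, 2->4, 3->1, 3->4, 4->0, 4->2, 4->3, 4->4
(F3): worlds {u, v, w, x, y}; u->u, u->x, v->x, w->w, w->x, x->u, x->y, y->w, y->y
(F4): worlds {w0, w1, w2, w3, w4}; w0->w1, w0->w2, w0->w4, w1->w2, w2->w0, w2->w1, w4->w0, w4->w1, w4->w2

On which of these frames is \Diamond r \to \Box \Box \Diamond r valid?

(F1)

Frame correspondent (Sahlqvist): \forall x \forall y \forall z ((xRy \wedge x R^2 z) \to \exists w (y = w \wedge zRw)) — i.e. a generalized confluence (Geach) condition.
(F1): satisfies the condition.
(F2): fails — 0R0, 0R²3 but no w with 0=w and 3Rw.
(F3): fails — uRu, uR²y but no t with u=t and yRt.
(F4): fails — w0Rw1, w0R²w1 but no w with w1=w and w1Rw.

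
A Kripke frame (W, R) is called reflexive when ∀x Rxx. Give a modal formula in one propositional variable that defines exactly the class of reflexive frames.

This is reflexivity; the standard corresponding axiom is T: □ψ → ψ.
Suppose □ψ→ψ is valid. At any x set V(ψ)={w : Rxw}. Then □ψ holds at x, so ψ holds at x, i.e. Rxx.

□ψ → ψ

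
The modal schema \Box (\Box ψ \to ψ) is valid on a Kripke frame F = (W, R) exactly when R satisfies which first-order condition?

Suppose □(□ψ→ψ) is valid. Take Rxy and set V(ψ)={w : Ryw}. Then at y, □ψ holds; since □(□ψ→ψ) at x, □ψ→ψ at y, so ψ at y, i.e. Ryy.
Conversely, any frame satisfying \forall x \forall y (Rxy \to Ryy) validates the schema.
So the correspondent is shift-reflexivity.

Shift-reflexivity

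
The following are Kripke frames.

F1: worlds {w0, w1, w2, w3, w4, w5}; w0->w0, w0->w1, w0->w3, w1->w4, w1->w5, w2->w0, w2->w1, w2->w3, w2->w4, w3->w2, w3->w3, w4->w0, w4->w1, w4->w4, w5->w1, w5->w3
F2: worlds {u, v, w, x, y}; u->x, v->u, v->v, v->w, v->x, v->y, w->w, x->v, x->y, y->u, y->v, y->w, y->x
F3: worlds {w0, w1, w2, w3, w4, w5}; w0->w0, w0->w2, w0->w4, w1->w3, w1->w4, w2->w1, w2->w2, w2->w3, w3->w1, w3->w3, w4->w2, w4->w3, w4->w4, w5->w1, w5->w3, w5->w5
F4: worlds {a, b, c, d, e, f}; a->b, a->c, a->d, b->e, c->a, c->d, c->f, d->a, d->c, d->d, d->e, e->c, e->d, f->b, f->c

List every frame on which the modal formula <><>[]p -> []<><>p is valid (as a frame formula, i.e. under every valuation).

F1, F3, F4

The schema corresponds to a generalized confluence (Geach) condition: forall x forall y forall z ((x R^2 y & xRz) -> exists w (yRw & z R^2 w)).
F1: condition met.
F2: fails — vR²u, vRu but no t with uRt and uR²t.
F3: condition met.
F4: condition met.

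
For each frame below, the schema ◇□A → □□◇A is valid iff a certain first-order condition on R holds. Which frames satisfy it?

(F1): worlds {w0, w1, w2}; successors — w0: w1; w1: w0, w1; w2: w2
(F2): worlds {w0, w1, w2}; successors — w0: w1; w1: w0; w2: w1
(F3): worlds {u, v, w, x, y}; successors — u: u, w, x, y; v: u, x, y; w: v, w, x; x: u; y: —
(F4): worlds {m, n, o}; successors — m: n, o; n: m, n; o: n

Frame correspondent (Sahlqvist): ∀x ∀y ∀z ((xRy ∧ xR²z) → ∃w (yRw ∧ zRw)) — i.e. a generalized confluence (Geach) condition.
(F1): satisfies the condition.
(F2): fails — w0Rw1, w0R²w0 but no w with w1Rw and w0Rw.
(F3): fails — uRu, uR²y but no t with uRt and yRt.
(F4): satisfies the condition.
Valid on: (F1), (F4).

(F1), (F4)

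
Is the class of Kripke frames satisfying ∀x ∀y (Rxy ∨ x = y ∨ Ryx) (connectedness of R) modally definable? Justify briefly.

Not modally definable

Modal frame validity is preserved under disjoint unions.
Take 3 disjoint single-world reflexive frames: each is trivially connected, but their disjoint union has 3 worlds with no edge between distinct components, so it is not connected.
So the class is not modally definable.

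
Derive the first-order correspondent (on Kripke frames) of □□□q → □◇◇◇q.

This is a Sahlqvist (Geach-type) schema ◇^0□^3q → □^1◇^3q.
First-order correspondent: ∀x ∀z (xRz → ∃w (xR³w ∧ zR³w)).

∀x ∀z (xRz → ∃w (xR³w ∧ zR³w))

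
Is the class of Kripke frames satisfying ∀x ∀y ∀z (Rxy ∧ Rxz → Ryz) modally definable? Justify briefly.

This is a Sahlqvist condition; the 5 axiom ◇r → □◇r defines it.
Suppose ◇r→□◇r is valid. Take Rxy, Rxz and set V(r)={y}. Then ◇r at x, so □◇r at x, so ◇r at z, so some w with Rzw has r; w=y, i.e. Rzy. By symmetry of the argument, Ryz.

Definable; ◇r → □◇r defines it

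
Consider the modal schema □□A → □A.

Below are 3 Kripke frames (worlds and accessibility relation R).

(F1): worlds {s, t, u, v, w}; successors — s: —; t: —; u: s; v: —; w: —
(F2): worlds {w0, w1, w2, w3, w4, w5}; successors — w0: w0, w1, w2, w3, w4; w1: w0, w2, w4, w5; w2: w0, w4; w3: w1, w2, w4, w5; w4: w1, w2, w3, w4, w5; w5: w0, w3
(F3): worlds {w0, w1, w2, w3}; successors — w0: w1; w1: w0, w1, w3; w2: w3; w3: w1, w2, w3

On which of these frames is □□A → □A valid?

This is the axiom for density; its first-order frame correspondent is ∀x ∀y (Rxy → ∃z (Rxz ∧ Rzy)).
(F1): fails — Rus but no z with Ruz and Rzs.
(F2): holds.
(F3): holds.
Valid on: (F2), (F3).

(F2), (F3)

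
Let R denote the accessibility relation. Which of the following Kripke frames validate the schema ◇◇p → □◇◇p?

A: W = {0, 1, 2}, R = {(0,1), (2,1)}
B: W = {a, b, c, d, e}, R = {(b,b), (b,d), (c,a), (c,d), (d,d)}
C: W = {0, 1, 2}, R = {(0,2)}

This is the axiom for a generalized confluence (Geach) condition; its first-order frame correspondent is ∀x ∀y ∀z ((xR²y ∧ xRz) → ∃w (y = w ∧ zR²w)).
A: condition met.
B: fails — bR²b, bRd but no w with b=w and dR²w.
C: condition met.
Valid on: A, C.

A, C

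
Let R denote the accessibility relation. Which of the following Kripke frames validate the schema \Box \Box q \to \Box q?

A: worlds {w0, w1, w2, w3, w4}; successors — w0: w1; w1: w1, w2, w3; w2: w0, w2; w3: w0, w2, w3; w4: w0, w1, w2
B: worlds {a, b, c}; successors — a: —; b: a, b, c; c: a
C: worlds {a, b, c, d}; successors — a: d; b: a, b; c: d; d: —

Frame correspondent (Sahlqvist): \forall x \forall y (Rxy \to \exists z (Rxz \wedge Rzy)) — i.e. density.
A: ✓.
B: fails — Rca but no z with Rcz and Rza.
C: fails — Rad but no z with Raz and Rzd.

A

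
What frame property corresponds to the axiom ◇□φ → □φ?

the Euclidean property

Replacing φ by ¬φ and contraposing gives the equivalent schema ◇φ → □◇φ.
Suppose ◇φ→□◇φ is valid. Take Rxy, Rxz and set V(φ)={y}. Then ◇φ at x, so □◇φ at x, so ◇φ at z, so some w with Rzw has φ; w=y, i.e. Rzy. By symmetry of the argument, Ryz.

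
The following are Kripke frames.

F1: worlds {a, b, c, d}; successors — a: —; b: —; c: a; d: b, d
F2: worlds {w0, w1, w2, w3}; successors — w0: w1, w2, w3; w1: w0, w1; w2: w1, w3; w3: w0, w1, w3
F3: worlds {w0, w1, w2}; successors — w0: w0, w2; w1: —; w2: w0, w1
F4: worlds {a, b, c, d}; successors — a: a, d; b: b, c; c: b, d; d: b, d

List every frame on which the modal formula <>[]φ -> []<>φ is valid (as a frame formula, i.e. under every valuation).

F2, F4

This is the axiom for convergence; its first-order frame correspondent is forall x forall y forall z (Rxy & Rxz -> exists w (Ryw & Rzw)).
F1: fails — Rca and Rca but a and a have no common successor.
F2: satisfies the condition.
F3: fails — Rw2w0 and Rw2w1 but w0 and w1 have no common successor.
F4: satisfies the condition.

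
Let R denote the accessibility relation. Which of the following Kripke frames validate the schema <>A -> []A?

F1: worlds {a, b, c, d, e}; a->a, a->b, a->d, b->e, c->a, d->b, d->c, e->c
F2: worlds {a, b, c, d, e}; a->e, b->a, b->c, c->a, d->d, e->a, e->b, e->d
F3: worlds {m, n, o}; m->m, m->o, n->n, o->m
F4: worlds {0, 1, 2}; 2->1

The schema corresponds to partial functionality: forall x forall y forall z (Rxy & Rxz -> y = z).
F1: fails — a sees both a and b.
F2: fails — b sees both a and c.
F3: fails — m sees both m and o.
F4: holds.

F4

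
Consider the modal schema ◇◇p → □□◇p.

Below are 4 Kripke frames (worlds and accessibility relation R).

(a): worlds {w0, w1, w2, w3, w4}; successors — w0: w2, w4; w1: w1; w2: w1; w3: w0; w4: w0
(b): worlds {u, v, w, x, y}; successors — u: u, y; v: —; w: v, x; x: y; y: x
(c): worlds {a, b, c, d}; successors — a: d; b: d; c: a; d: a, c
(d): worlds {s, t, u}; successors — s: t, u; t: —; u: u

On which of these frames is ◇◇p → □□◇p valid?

(d)

The schema corresponds to a generalized confluence (Geach) condition: ∀x ∀y ∀z ((xR²y ∧ xR²z) → ∃w (y = w ∧ zRw)).
(a): fails — w0R²w0, w0R²w0 but no w with w0=w and w0Rw.
(b): fails — uR²u, uR²x but no t with u=t and xRt.
(c): fails — aR²a, aR²a but no w with a=w and aRw.
(d): condition met.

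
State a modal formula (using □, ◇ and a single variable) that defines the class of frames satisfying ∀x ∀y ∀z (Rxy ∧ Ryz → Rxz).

□s → □□s

A defining formula is □s → □□s (the 4 axiom).
Suppose □s→□□s is valid. Take Rxy, Ryz and set V(s)={w : Rxw}. Then □s at x, so □□s at x, so □s at y, so s at z, i.e. Rxz.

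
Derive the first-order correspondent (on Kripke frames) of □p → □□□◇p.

This is a Sahlqvist (Geach-type) schema ◇^0□^1p → □^3◇^1p.
Minimal-valuation argument: fix x; take any y with xR^0y and any z with xR^3z. Set V(p) to the set of worlds R-reachable from y in exactly 1 step. Then □^1p holds at y, so the antecedent holds at x; validity forces ◇^1p at z, giving a w with zR^1w and yR^1w.
First-order correspondent: ∀x ∀z (xR³z → ∃w (xRw ∧ zRw)).

∀x ∀z (xR³z → ∃w (xRw ∧ zRw))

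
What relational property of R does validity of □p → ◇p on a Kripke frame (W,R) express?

Suppose □p→◇p is valid. At any x set V(p)=W. Then □p at x, so ◇p at x, so x has a successor.

seriality: ∀x ∃y Rxy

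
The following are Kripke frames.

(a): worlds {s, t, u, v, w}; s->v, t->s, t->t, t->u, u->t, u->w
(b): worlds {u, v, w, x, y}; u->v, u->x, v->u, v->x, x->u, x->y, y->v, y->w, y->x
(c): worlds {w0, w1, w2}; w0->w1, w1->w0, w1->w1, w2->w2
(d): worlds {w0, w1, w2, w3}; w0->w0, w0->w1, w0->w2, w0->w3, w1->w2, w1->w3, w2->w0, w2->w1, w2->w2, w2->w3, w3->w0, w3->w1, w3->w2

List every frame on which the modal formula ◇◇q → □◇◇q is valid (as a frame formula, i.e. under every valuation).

(c), (d)

This is the axiom for a generalized confluence (Geach) condition; its first-order frame correspondent is ∀x ∀y ∀z ((xR²y ∧ xRz) → ∃w (y = w ∧ zR²w)).
(a): fails — tR²s, tRs but no w* with s=w* and sR²w*.
(b): fails — uR²u, uRx but no t with u=t and xR²t.
(c): condition met.
(d): condition met.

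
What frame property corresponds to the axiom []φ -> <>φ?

Seriality

Suppose □φ→◇φ is valid. At any x set V(φ)=W. Then □φ at x, so ◇φ at x, so x has a successor.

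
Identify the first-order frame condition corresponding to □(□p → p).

Suppose □(□p→p) is valid. Take Rxy and set V(p)={w : Ryw}. Then at y, □p holds; since □(□p→p) at x, □p→p at y, so p at y, i.e. Ryy.
Conversely, any frame satisfying ∀x ∀y (Rxy → Ryy) validates the schema.
So the correspondent is shift-reflexivity.

shift-reflexivity: ∀x ∀y (Rxy → Ryy)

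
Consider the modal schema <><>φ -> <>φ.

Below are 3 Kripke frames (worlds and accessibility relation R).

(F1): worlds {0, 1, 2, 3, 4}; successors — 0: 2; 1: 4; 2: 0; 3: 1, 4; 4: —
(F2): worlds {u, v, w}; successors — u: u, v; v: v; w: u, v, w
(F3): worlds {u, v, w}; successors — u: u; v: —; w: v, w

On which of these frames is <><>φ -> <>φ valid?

Frame correspondent (Sahlqvist): forall x forall y forall z (Rxy & Ryz -> Rxz) — i.e. transitivity.
(F1): fails — R02 and R20 but not R00.
(F2): satisfies the condition.
(F3): satisfies the condition.
Valid on: (F2), (F3).

(F2), (F3)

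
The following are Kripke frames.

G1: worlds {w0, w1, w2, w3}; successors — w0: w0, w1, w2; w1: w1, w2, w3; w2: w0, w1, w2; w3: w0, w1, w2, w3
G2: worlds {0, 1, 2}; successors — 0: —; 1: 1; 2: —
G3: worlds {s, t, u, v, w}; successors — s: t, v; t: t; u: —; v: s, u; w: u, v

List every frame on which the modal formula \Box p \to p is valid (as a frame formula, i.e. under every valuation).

G1

Frame correspondent (Sahlqvist): \forall x Rxx — i.e. reflexivity.
G1: satisfies the condition.
G2: fails — world 0 does not see itself.
G3: fails — world s does not see itself.
Valid on: G1.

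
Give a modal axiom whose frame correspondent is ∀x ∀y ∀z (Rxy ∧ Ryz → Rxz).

□ψ → □□ψ

The condition is transitivity. The 4 schema □ψ → □□ψ defines it.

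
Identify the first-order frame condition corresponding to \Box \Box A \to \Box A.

density: \forall x \forall y (Rxy \to \exists z (Rxz \wedge Rzy))

This schema is the C4 axiom.
Its frame correspondent is density — \forall x \forall y (Rxy \to \exists z (Rxz \wedge Rzy)).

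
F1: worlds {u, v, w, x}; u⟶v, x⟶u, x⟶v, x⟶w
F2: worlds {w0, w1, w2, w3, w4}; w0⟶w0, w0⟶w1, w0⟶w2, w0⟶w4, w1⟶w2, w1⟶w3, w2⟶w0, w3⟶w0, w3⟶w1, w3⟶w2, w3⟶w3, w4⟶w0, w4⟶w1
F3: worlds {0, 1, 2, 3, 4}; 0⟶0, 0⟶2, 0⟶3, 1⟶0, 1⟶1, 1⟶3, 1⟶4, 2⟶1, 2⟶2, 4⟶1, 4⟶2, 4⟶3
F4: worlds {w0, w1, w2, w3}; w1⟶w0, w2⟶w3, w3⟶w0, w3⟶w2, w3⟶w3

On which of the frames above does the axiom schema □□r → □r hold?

The schema corresponds to density: ∀x ∀y (Rxy → ∃z (Rxz ∧ Rzy)).
F1: fails — Ruv but no z with Ruz and Rzv.
F2: holds.
F3: holds.
F4: fails — Rw1w0 but no z with Rw1z and Rzw0.
Valid on: F2, F3.

F2, F3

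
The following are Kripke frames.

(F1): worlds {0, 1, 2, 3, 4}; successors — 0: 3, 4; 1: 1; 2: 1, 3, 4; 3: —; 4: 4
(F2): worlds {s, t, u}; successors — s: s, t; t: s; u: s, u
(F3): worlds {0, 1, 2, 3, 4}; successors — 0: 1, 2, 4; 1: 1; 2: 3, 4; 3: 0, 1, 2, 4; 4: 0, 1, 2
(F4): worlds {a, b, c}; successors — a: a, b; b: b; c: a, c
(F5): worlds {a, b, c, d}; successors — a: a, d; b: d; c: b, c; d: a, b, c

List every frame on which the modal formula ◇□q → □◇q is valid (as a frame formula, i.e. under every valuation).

This is the axiom for convergence; its first-order frame correspondent is ∀x ∀y ∀z (Rxy ∧ Rxz → ∃w (Ryw ∧ Rzw)).
(F1): fails — R04 and R03 but 4 and 3 have no common successor.
(F2): condition met.
(F3): fails — R02 and R01 but 2 and 1 have no common successor.
(F4): condition met.
(F5): fails — Rcc and Rcb but c and b have no common successor.

(F2), (F4)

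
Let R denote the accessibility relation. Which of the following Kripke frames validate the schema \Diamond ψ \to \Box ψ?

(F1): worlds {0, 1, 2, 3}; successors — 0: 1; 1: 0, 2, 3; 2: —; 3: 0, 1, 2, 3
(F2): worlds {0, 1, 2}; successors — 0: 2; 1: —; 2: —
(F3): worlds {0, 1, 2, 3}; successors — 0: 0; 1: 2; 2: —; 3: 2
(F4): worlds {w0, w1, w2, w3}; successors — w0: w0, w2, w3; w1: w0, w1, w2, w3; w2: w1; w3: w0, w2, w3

Frame correspondent (Sahlqvist): \forall x \forall y \forall z (Rxy \wedge Rxz \to y = z) — i.e. partial functionality.
(F1): fails — 1 sees both 0 and 2.
(F2): ✓.
(F3): ✓.
(F4): fails — w0 sees both w0 and w2.

(F2), (F3)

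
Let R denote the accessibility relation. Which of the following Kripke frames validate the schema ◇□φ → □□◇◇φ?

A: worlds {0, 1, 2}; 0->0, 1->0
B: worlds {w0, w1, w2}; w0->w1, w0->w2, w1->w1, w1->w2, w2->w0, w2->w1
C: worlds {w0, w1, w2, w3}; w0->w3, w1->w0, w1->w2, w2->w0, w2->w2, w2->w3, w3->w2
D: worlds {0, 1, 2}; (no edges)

This is the axiom for a generalized confluence (Geach) condition; its first-order frame correspondent is ∀x ∀y ∀z ((xRy ∧ xR²z) → ∃w (yRw ∧ zR²w)).
A: ✓.
B: ✓.
C: fails — w1Rw0, w1R²w0 but no w with w0Rw and w0R²w.
D: ✓.
Valid on: A, B, D.

A, B, D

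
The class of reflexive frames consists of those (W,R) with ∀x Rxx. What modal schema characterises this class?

□s → s

The condition is reflexivity. The T schema □s → s defines it.
Suppose □s→s is valid. At any x set V(s)={w : Rxw}. Then □s holds at x, so s holds at x, i.e. Rxx.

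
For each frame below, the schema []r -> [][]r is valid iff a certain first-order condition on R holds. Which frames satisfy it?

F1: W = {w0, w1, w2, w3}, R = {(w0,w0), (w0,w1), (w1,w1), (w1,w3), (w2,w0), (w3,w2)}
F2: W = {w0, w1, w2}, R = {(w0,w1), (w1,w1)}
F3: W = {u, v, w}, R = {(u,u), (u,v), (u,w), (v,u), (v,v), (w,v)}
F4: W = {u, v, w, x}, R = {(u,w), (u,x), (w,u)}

Frame correspondent (Sahlqvist): forall x forall y forall z (Rxy & Ryz -> Rxz) — i.e. transitivity.
F1: fails — Rw3w2 and Rw2w0 but not Rw3w0.
F2: ✓.
F3: fails — Rvu and Ruw but not Rvw.
F4: fails — Rwu and Ruw but not Rww.
Valid on: F2.

F2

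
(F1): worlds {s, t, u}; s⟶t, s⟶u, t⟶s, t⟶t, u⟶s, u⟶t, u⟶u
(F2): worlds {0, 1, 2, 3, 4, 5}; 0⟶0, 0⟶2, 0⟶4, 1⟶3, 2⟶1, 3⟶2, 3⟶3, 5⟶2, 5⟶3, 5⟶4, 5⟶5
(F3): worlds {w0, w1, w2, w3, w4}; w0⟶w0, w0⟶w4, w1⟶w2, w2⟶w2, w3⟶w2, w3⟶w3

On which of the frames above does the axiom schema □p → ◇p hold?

This is the axiom for seriality; its first-order frame correspondent is ∀x ∃y Rxy.
(F1): satisfies the condition.
(F2): fails — world 4 has no successor.
(F3): fails — world w4 has no successor.
Valid on: (F1).

(F1)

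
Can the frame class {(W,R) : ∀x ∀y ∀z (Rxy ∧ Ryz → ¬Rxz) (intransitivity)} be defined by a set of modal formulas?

Modal frame validity is preserved under surjective bounded morphisms.
The 5-cycle (worlds w0,w1,w2,w3,w4 with w0→w1→w2→w3→w4→w0) is intransitive. Mapping every world to a single reflexive point • is a surjective bounded morphism; the reflexive point is not intransitive (R••∧R•• but R••).
So the class is not modally definable.

No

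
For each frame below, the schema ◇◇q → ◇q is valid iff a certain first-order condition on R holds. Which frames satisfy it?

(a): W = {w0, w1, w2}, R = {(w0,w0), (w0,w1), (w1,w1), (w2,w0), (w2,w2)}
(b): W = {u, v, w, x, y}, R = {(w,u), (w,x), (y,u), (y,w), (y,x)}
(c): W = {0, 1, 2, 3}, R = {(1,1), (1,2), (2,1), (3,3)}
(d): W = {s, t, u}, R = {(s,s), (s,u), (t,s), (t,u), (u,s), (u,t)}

(b)

Frame correspondent (Sahlqvist): ∀x ∀y (xR²y → ∃w (y = w ∧ xRw)) — i.e. a generalized confluence (Geach) condition.
(a): fails — w2R²w1 but no w with w1=w and w2Rw.
(b): holds.
(c): fails — 2R²2 but no w with 2=w and 2Rw.
(d): fails — sR²t but no w with t=w and sRw.
Valid on: (b).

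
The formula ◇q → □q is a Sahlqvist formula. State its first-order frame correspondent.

partial functionality: ∀x ∀y ∀z (Rxy ∧ Rxz → y = z)

This schema is the CD axiom.
Its frame correspondent is partial functionality — ∀x ∀y ∀z (Rxy ∧ Rxz → y = z).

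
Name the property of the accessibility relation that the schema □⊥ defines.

emptiness of R

□⊥ is valid iff no world has any successor (otherwise □⊥ fails at any world with one).
The converse is a direct semantic check.
So the correspondent is emptiness of R.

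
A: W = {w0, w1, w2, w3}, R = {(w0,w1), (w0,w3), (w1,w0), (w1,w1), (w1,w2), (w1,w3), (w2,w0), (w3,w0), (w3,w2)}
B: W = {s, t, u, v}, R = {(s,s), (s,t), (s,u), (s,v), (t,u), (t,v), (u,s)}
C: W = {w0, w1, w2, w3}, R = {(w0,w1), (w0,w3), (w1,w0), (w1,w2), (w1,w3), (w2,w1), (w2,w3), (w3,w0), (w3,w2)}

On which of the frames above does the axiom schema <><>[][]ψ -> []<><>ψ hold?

The schema corresponds to a generalized confluence (Geach) condition: forall x forall y forall z ((x R^2 y & xRz) -> exists w (y R^2 w & z R^2 w)).
A: holds.
B: fails — sR²s, sRv but no w with sR²w and vR²w.
C: holds.
Valid on: A, C.

A, C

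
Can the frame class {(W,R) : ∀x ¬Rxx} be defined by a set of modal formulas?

No — not modally definable

Modal frame validity is preserved under surjective bounded morphisms.
The 2-cycle (worlds a,b with a→b→a) is irreflexive, and the map sending every world to a single reflexive point • is a surjective bounded morphism (forth: every edge maps to (•,•); back: every world has a successor). So any modal formula valid on the 2-cycle is also valid on the reflexive point, which is not irreflexive.
So no modal formula (or set of formulas) defines exactly the irreflexive frames.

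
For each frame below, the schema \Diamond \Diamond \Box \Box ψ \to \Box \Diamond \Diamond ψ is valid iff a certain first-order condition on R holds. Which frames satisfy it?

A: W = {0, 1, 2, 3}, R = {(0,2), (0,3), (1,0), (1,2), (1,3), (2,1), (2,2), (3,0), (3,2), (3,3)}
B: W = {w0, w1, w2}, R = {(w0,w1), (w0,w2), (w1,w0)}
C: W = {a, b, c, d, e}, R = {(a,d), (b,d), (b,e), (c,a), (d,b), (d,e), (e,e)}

The schema corresponds to a generalized confluence (Geach) condition: \forall x \forall y \forall z ((x R^2 y \wedge xRz) \to \exists w (y R^2 w \wedge z R^2 w)).
A: satisfies the condition.
B: fails — w0R²w0, w0Rw1 but no w with w0R²w and w1R²w.
C: satisfies the condition.
Valid on: A, C.

A, C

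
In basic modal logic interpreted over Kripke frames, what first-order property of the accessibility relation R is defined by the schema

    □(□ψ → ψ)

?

Suppose □(□ψ→ψ) is valid. Take Rxy and set V(ψ)={w : Ryw}. Then at y, □ψ holds; since □(□ψ→ψ) at x, □ψ→ψ at y, so ψ at y, i.e. Ryy.

shift-reflexivity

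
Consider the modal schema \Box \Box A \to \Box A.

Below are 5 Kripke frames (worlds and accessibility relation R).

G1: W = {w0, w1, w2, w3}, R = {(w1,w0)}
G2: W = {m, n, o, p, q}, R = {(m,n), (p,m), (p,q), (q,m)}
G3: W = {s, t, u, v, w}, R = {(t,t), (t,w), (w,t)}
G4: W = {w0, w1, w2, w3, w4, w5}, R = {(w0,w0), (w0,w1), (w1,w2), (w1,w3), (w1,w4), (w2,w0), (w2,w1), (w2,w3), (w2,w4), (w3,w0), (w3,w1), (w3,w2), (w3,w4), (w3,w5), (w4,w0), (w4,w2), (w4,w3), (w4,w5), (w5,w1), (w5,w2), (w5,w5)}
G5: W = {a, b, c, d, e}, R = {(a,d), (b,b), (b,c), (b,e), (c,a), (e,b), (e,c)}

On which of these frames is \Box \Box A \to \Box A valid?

G3, G4

This is the axiom for density; its first-order frame correspondent is \forall x \forall y (Rxy \to \exists z (Rxz \wedge Rzy)).
G1: fails — Rw1w0 but no z with Rw1z and Rzw0.
G2: fails — Rpq but no z with Rpz and Rzq.
G3: ✓.
G4: ✓.
G5: fails — Rca but no z with Rcz and Rza.
Valid on: G3, G4.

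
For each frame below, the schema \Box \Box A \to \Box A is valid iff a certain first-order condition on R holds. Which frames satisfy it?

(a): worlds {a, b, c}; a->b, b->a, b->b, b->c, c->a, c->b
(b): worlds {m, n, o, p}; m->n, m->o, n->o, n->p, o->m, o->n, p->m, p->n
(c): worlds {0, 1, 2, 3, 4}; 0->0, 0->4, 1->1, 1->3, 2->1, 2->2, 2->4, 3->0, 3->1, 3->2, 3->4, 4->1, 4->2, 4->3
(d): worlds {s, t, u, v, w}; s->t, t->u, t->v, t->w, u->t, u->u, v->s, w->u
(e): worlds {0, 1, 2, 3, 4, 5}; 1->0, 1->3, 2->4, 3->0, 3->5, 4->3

Frame correspondent (Sahlqvist): \forall x \forall y (Rxy \to \exists z (Rxz \wedge Rzy)) — i.e. density.
(a): holds.
(b): fails — Rom but no z with Roz and Rzm.
(c): holds.
(d): fails — Rtv but no z with Rtz and Rzv.
(e): fails — R43 but no z with R4z and Rz3.

(a), (c)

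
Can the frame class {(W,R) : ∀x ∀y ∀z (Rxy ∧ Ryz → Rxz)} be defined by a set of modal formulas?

Yes — defined by □q → □□q

Yes: it is transitivity, defined by the 4 schema □q → □□q.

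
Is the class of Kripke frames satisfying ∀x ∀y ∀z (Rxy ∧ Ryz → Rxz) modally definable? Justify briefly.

Yes, by □q → □□q

This is a Sahlqvist condition; the 4 axiom □q → □□q defines it.
Suppose □q→□□q is valid. Take Rxy, Ryz and set V(q)={w : Rxw}. Then □q at x, so □□q at x, so □q at y, so q at z, i.e. Rxz.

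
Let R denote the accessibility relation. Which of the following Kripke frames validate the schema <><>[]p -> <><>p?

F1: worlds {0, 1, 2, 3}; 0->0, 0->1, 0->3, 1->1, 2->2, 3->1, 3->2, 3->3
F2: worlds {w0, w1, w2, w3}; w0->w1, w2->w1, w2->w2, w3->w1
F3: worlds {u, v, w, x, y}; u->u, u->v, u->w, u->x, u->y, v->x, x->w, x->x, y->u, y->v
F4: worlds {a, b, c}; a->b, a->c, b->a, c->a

F1

This is the axiom for a generalized confluence (Geach) condition; its first-order frame correspondent is forall x forall y (x R^2 y -> exists w (yRw & x R^2 w)).
F1: satisfies the condition.
F2: fails — w2R²w1 but no w with w1Rw and w2R²w.
F3: fails — uR²w but no t with wRt and uR²t.
F4: fails — aR²a but no w with aRw and aR²w.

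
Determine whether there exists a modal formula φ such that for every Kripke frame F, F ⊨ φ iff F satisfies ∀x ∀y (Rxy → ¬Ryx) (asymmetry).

Not modally definable

Any modally definable frame class is closed under surjective bounded morphisms.
The 5-cycle (worlds s,t,u,v,w with s→t→u→v→w→s) is asymmetric. Mapping every world to a single reflexive point • is a surjective bounded morphism, and the reflexive point is not asymmetric (R•• but asymmetry requires ¬R••).
So no modal formula (or set of formulas) defines exactly the asymmetric frames.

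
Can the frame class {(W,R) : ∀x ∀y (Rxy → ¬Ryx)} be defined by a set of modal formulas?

Modal frame validity is preserved under surjective bounded morphisms.
The 4-cycle (worlds w0,w1,w2,w3 with w0→w1→w2→w3→w0) is asymmetric. Mapping every world to a single reflexive point • is a surjective bounded morphism, and the reflexive point is not asymmetric (R•• but asymmetry requires ¬R••).
Hence asymmetry is not modally definable.

Not definable by any modal formula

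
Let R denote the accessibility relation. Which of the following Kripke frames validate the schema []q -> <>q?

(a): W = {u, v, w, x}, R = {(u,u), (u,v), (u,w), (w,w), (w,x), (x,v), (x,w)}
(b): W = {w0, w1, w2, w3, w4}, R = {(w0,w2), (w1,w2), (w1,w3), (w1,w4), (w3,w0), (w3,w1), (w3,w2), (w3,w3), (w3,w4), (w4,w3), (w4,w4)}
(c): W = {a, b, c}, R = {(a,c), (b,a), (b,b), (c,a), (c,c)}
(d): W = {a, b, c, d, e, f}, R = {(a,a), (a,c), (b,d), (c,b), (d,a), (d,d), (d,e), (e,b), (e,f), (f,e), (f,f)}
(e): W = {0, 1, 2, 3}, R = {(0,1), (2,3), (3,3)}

This is the axiom for seriality; its first-order frame correspondent is forall x exists y Rxy.
(a): fails — world v has no successor.
(b): fails — world w2 has no successor.
(c): ✓.
(d): ✓.
(e): fails — world 1 has no successor.

(c), (d)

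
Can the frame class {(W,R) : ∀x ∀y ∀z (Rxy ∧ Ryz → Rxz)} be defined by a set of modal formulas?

Yes: it is transitivity, defined by the 4 schema □q → □□q.
Suppose □q→□□q is valid. Take Rxy, Ryz and set V(q)={w : Rxw}. Then □q at x, so □□q at x, so □q at y, so q at z, i.e. Rxz.

Yes, by □q → □□q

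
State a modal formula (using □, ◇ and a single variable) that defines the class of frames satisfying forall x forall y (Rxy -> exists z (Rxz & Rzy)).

□□p → □p

This is density; the standard corresponding axiom is C4: □□p → □p.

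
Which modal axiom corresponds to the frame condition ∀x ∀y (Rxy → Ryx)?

s → □◇s

A defining formula is s → □◇s (the B axiom).
Suppose s→□◇s is valid. Take Rxy and set V(s)={x}. Then s at x, so □◇s at x, so ◇s at y, so some z with Ryz has s; z=x, i.e. Ryx.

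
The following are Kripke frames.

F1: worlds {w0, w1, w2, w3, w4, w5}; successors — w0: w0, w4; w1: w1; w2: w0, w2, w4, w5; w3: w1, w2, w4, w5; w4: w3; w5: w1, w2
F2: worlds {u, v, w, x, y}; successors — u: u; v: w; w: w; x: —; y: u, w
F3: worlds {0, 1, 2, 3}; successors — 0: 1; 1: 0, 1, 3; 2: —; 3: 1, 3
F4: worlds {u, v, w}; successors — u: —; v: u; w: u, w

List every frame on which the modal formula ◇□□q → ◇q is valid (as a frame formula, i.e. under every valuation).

This is the axiom for a generalized confluence (Geach) condition; its first-order frame correspondent is ∀x ∀y (xRy → ∃w (yR²w ∧ xRw)).
F1: ✓.
F2: ✓.
F3: ✓.
F4: fails — vRu but no t with uR²t and vRt.
Valid on: F1, F2, F3.

F1, F2, F3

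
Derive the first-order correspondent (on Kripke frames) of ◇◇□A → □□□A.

∀x ∀y ∀z ((xR²y ∧ xR³z) → ∃w (yRw ∧ z = w))

This is a Sahlqvist (Geach-type) schema ◇^2□^1A → □^3◇^0A.
Minimal-valuation argument: fix x; take any y with xR^2y and any z with xR^3z. Set V(A) to the set of worlds R-reachable from y in exactly 1 step. Then □^1A holds at y, so the antecedent holds at x; validity forces ◇^0A at z, giving a w with zR^0w and yR^1w.
First-order correspondent: ∀x ∀y ∀z ((xR²y ∧ xR³z) → ∃w (yRw ∧ z = w)).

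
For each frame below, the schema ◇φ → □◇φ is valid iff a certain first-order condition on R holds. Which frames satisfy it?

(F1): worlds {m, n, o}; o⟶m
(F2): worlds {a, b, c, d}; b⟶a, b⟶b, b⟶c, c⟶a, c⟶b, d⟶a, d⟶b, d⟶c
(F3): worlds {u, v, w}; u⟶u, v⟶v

(F3)

Frame correspondent (Sahlqvist): ∀x ∀y ∀z (Rxy ∧ Rxz → Ryz) — i.e. the Euclidean property.
(F1): fails — Rom and Rom but not Rmm.
(F2): fails — Rbc and Rbc but not Rcc.
(F3): holds.
Valid on: (F3).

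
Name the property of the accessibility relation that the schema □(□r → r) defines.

Suppose □(□r→r) is valid. Take Rxy and set V(r)={w : Ryw}. Then at y, □r holds; since □(□r→r) at x, □r→r at y, so r at y, i.e. Ryy.
Conversely, any frame satisfying ∀x ∀y (Rxy → Ryy) validates the schema.
Frame condition: ∀x ∀y (Rxy → Ryy).

shift-reflexivity: ∀x ∀y (Rxy → Ryy)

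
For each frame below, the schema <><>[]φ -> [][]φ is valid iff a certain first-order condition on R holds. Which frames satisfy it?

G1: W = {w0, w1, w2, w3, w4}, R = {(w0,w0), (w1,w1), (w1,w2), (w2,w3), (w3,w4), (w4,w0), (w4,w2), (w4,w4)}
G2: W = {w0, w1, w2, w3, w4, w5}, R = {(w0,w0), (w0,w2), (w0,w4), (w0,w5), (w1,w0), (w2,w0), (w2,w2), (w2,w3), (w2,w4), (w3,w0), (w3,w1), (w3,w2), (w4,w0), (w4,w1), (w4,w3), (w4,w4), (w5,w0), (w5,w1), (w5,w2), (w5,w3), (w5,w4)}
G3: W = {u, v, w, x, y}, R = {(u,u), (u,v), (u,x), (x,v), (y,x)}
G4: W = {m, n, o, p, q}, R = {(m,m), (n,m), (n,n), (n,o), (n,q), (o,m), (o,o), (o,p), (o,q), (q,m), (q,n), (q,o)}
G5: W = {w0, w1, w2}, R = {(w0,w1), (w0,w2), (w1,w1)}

G5

Frame correspondent (Sahlqvist): forall x forall y forall z ((x R^2 y & x R^2 z) -> exists w (yRw & z = w)) — i.e. a generalized confluence (Geach) condition.
G1: fails — w1R²w1, w1R²w3 but no w with w1Rw and w3=w.
G2: fails — w0R²w0, w0R²w1 but no w with w0Rw and w1=w.
G3: fails — uR²v, uR²u but no t with vRt and u=t.
G4: fails — nR²m, nR²n but no w with mRw and n=w.
G5: satisfies the condition.
Valid on: G5.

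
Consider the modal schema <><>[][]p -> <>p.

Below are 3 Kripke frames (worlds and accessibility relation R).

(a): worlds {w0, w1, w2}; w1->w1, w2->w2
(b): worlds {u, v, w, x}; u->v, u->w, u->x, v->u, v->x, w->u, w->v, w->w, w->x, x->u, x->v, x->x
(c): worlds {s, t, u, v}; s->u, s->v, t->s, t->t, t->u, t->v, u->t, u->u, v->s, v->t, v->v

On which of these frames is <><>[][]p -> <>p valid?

(a), (b), (c)

Frame correspondent (Sahlqvist): forall x forall y (x R^2 y -> exists w (y R^2 w & xRw)) — i.e. a generalized confluence (Geach) condition.
(a): condition met.
(b): condition met.
(c): condition met.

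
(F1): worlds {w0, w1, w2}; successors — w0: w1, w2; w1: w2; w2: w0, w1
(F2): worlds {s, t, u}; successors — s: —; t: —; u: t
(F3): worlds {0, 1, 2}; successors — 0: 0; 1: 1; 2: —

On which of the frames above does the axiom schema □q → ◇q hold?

The schema corresponds to seriality: ∀x ∃y Rxy.
(F1): holds.
(F2): fails — world s has no successor.
(F3): fails — world 2 has no successor.
Valid on: (F1).

(F1)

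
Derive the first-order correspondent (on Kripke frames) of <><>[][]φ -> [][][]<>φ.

forall x forall y forall z ((x R^2 y & x R^3 z) -> exists w (y R^2 w & zRw))

This is a Sahlqvist (Geach-type) schema ◇^2□^2φ → □^3◇^1φ.
Minimal-valuation argument: fix x; take any y with xR^2y and any z with xR^3z. Set V(φ) to the set of worlds R-reachable from y in exactly 2 steps. Then □^2φ holds at y, so the antecedent holds at x; validity forces ◇^1φ at z, giving a w with zR^1w and yR^2w.
First-order correspondent: forall x forall y forall z ((x R^2 y & x R^3 z) -> exists w (y R^2 w & zRw)).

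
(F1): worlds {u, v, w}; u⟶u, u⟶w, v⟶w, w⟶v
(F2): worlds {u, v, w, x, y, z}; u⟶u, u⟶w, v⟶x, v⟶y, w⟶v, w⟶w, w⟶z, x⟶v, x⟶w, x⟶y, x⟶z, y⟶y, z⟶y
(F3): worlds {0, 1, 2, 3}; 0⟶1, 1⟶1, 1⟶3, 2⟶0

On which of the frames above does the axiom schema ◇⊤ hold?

Frame correspondent (Sahlqvist): ∀x ∃y Rxy — i.e. seriality.
(F1): satisfies the condition.
(F2): satisfies the condition.
(F3): fails — world 3 has no successor.

(F1), (F2)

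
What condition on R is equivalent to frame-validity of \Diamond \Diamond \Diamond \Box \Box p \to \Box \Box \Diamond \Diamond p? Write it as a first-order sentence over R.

\forall x \forall y \forall z ((x R^3 y \wedge x R^2 z) \to \exists w (y R^2 w \wedge z R^2 w))

This is a Sahlqvist (Geach-type) schema ◇^3□^2p → □^2◇^2p.
Minimal-valuation argument: fix x; take any y with xR^3y and any z with xR^2z. Set V(p) to the set of worlds R-reachable from y in exactly 2 steps. Then □^2p holds at y, so the antecedent holds at x; validity forces ◇^2p at z, giving a w with zR^2w and yR^2w.
First-order correspondent: \forall x \forall y \forall z ((x R^3 y \wedge x R^2 z) \to \exists w (y R^2 w \wedge z R^2 w)).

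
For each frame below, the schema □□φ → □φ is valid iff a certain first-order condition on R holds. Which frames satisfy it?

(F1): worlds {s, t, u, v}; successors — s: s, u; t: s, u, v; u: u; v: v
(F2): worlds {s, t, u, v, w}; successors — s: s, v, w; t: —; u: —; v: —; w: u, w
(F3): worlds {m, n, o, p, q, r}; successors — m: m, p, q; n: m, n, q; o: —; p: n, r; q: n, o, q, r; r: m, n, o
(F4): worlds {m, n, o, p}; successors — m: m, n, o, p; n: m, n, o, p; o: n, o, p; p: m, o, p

(F1), (F2), (F4)

Frame correspondent (Sahlqvist): ∀x ∀y (Rxy → ∃z (Rxz ∧ Rzy)) — i.e. density.
(F1): satisfies the condition.
(F2): satisfies the condition.
(F3): fails — Rpr but no z with Rpz and Rzr.
(F4): satisfies the condition.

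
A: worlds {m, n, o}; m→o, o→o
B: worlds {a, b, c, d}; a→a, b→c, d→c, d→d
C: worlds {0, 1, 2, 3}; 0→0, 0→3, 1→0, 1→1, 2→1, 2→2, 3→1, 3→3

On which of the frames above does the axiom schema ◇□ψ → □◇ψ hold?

This is the axiom for convergence; its first-order frame correspondent is ∀x ∀y ∀z (Rxy ∧ Rxz → ∃w (Ryw ∧ Rzw)).
A: satisfies the condition.
B: fails — Rbc and Rbc but c and c have no common successor.
C: satisfies the condition.
Valid on: A, C.

A, C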